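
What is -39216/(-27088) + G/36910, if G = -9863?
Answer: 73768351/62488630 ≈ 1.1805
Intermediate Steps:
-39216/(-27088) + G/36910 = -39216/(-27088) - 9863/36910 = -39216*(-1/27088) - 9863*1/36910 = 2451/1693 - 9863/36910 = 73768351/62488630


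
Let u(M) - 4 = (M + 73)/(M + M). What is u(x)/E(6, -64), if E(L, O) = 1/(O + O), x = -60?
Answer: -7472/15 ≈ -498.13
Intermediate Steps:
E(L, O) = 1/(2*O)
u(M) = 4 + (73 + M)/(2*M) (u(M) = 4 + (M + 73)/(M + M) = 4 + (73 + M)/((2*M)) = 4 + (73 + M)*(1/(2*M)) = 4 + (73 + M)/(2*M))
u(x)/E(6, -64) = ((1/2)*(73 + 9*(-60))/(-60))/(((1/2)/(-64))) = ((1/2)*(-1/60)*(73 - 540))/(((1/2)*(-1/64))) = ((1/2)*(-1/60)*(-467))/(-1/128) = (467/120)*(-128) = -7472/15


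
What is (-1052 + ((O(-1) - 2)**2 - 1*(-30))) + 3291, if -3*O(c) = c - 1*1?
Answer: 20437/9 ≈ 2270.8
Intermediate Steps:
O(c) = 1/3 - c/3 (O(c) = -(c - 1*1)/3 = -(c - 1)/3 = -(-1 + c)/3 = 1/3 - c/3)
(-1052 + ((O(-1) - 2)**2 - 1*(-30))) + 3291 = (-1052 + (((1/3 - 1/3*(-1)) - 2)**2 - 1*(-30))) + 3291 = (-1052 + (((1/3 + 1/3) - 2)**2 + 30)) + 3291 = (-1052 + ((2/3 - 2)**2 + 30)) + 3291 = (-1052 + ((-4/3)**2 + 30)) + 3291 = (-1052 + (16/9 + 30)) + 3291 = (-1052 + 286/9) + 3291 = -9182/9 + 3291 = 20437/9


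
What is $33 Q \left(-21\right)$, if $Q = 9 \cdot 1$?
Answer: $-6237$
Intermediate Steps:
$Q = 9$
$33 Q \left(-21\right) = 33 \cdot 9 \left(-21\right) = 297 \left(-21\right) = -6237$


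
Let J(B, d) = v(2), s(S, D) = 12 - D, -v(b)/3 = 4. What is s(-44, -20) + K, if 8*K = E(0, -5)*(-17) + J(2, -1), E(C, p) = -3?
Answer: 295/8 ≈ 36.875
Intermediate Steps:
v(b) = -12 (v(b) = -3*4 = -12)
J(B, d) = -12
K = 39/8 (K = (-3*(-17) - 12)/8 = (51 - 12)/8 = (1/8)*39 = 39/8 ≈ 4.8750)
s(-44, -20) + K = (12 - 1*(-20)) + 39/8 = (12 + 20) + 39/8 = 32 + 39/8 = 295/8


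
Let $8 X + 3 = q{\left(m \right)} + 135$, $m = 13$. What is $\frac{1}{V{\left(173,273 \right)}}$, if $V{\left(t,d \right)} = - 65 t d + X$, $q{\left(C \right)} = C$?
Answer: $- \frac{8}{24558935} \approx -3.2575 \cdot 10^{-7}$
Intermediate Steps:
$X = \frac{145}{8}$ ($X = - \frac{3}{8} + \frac{13 + 135}{8} = - \frac{3}{8} + \frac{1}{8} \cdot 148 = - \frac{3}{8} + \frac{37}{2} = \frac{145}{8} \approx 18.125$)
$V{\left(t,d \right)} = \frac{145}{8} - 65 d t$ ($V{\left(t,d \right)} = - 65 t d + \frac{145}{8} = - 65 d t + \frac{145}{8} = \frac{145}{8} - 65 d t$)
$\frac{1}{V{\left(173,273 \right)}} = \frac{1}{\frac{145}{8} - 17745 \cdot 173} = \frac{1}{\frac{145}{8} - 3069885} = \frac{1}{- \frac{24558935}{8}} = - \frac{8}{24558935}$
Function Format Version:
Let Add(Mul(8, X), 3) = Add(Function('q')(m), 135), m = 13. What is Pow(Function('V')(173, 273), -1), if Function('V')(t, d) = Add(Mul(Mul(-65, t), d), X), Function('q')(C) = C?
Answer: Rational(-8, 24558935) ≈ -3.2575e-7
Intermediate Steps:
X = Rational(145, 8) (X = Add(Rational(-3, 8), Mul(Rational(1, 8), Add(13, 135))) = Add(Rational(-3, 8), Mul(Rational(1, 8), 148)) = Add(Rational(-3, 8), Rational(37, 2)) = Rational(145, 8) ≈ 18.125)
Function('V')(t, d) = Add(Rational(145, 8), Mul(-65, d, t)) (Function('V')(t, d) = Add(Mul(Mul(-65, t), d), Rational(145, 8)) = Add(Mul(-65, d, t), Rational(145, 8)) = Add(Rational(145, 8), Mul(-65, d, t)))
Pow(Function('V')(173, 273), -1) = Pow(Add(Rational(145, 8), Mul(-65, 273, 173)), -1) = Pow(Add(Rational(145, 8), -3069885), -1) = Pow(Rational(-24558935, 8), -1) = Rational(-8, 24558935)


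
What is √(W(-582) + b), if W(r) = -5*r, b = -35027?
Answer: I*√32117 ≈ 179.21*I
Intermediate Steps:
√(W(-582) + b) = √(-5*(-582) - 35027) = √(2910 - 35027) = √(-32117) = I*√32117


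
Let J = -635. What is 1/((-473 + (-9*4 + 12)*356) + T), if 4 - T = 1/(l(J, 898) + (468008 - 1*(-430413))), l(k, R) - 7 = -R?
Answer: -897530/8089437891 ≈ -0.00011095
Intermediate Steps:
l(k, R) = 7 - R
T = 3590119/897530 (T = 4 - 1/((7 - 1*898) + (468008 - 1*(-430413))) = 4 - 1/((7 - 898) + (468008 + 430413)) = 4 - 1/(-891 + 898421) = 4 - 1/897530 = 3590119/897530 ≈ 4.0000)
1/((-473 + (-9*4 + 12)*356) + T) = 1/((-473 + (-9*4 + 12)*356) + 3590119/897530) = 1/((-473 + (-36 + 12)*356) + 3590119/897530) = 1/((-473 - 24*356) + 3590119/897530) = 1/((-473 - 8544) + 3590119/897530) = 1/(-9017 + 3590119/897530) = 1/(-8089437891/897530) = -897530/8089437891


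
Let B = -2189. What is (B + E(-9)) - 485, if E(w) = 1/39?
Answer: -104285/39 ≈ -2674.0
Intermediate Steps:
E(w) = 1/39
(B + E(-9)) - 485 = (-2189 + 1/39) - 485 = -85370/39 - 485 = -104285/39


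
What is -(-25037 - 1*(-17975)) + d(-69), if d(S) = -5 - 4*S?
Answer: 7333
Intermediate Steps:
-(-25037 - 1*(-17975)) + d(-69) = -(-25037 - 1*(-17975)) + (-5 - 4*(-69)) = -(-25037 + 17975) + (-5 + 276) = -1*(-7062) + 271 = 7062 + 271 = 7333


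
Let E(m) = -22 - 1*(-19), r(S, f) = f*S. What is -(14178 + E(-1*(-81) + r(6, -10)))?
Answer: -14175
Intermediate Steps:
r(S, f) = S*f
E(m) = -3 (E(m) = -22 + 19 = -3)
-(14178 + E(-1*(-81) + r(6, -10))) = -(14178 - 3) = -1*14175 = -14175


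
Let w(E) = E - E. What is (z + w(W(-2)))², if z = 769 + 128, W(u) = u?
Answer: 804609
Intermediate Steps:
w(E) = 0
z = 897
(z + w(W(-2)))² = (897 + 0)² = 897² = 804609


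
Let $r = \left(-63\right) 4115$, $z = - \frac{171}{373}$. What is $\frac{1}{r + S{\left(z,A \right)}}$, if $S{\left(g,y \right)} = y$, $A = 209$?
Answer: $- \frac{1}{259036} \approx -3.8605 \cdot 10^{-6}$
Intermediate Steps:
$z = - \frac{171}{373}$ ($z = \left(-171\right) \frac{1}{373} = - \frac{171}{373} \approx -0.45845$)
$r = -259245$
$\frac{1}{r + S{\left(z,A \right)}} = \frac{1}{-259245 + 209} = \frac{1}{-259036} = - \frac{1}{259036}$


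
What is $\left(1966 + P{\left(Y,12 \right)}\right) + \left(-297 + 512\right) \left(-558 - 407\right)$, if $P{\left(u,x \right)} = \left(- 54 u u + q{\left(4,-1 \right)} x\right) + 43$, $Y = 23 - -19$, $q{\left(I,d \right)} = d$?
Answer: $-300734$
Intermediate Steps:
$Y = 42$ ($Y = 23 + 19 = 42$)
$P{\left(u,x \right)} = 43 - x - 54 u^{2}$ ($P{\left(u,x \right)} = \left(- 54 u u - x\right) + 43 = \left(- 54 u^{2} - x\right) + 43 = \left(- x - 54 u^{2}\right) + 43 = 43 - x - 54 u^{2}$)
$\left(1966 + P{\left(Y,12 \right)}\right) + \left(-297 + 512\right) \left(-558 - 407\right) = \left(1966 - \left(-31 + 95256\right)\right) + \left(-297 + 512\right) \left(-558 - 407\right) = \left(1966 - 95225\right) + 215 \left(-965\right) = \left(1966 - 95225\right) - 207475 = -93259 - 207475 = -300734$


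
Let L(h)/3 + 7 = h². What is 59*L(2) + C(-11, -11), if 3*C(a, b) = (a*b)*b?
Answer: -2924/3 ≈ -974.67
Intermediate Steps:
L(h) = -21 + 3*h²
C(a, b) = a*b²/3 (C(a, b) = ((a*b)*b)/3 = (a*b²)/3 = a*b²/3)
59*L(2) + C(-11, -11) = 59*(-21 + 3*2²) + (⅓)*(-11)*(-11)² = 59*(-21 + 3*4) + (⅓)*(-11)*121 = 59*(-21 + 12) - 1331/3 = 59*(-9) - 1331/3 = -531 - 1331/3 = -2924/3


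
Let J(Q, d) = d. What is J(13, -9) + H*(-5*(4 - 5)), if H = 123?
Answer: 606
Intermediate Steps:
J(13, -9) + H*(-5*(4 - 5)) = -9 + 123*(-5*(4 - 5)) = -9 + 123*(-5*(-1)) = -9 + 123*5 = -9 + 615 = 606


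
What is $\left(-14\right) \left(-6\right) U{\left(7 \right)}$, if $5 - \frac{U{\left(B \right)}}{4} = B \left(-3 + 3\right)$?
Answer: $1680$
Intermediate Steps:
$U{\left(B \right)} = 20$ ($U{\left(B \right)} = 20 - 4 B \left(-3 + 3\right) = 20 - 4 B 0 = 20 - 0 = 20 + 0 = 20$)
$\left(-14\right) \left(-6\right) U{\left(7 \right)} = \left(-14\right) \left(-6\right) 20 = 84 \cdot 20 = 1680$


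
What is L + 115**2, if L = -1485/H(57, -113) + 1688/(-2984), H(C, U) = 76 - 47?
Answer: 142494801/10817 ≈ 13173.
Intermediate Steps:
H(C, U) = 29
L = -560024/10817 (L = -1485/29 + 1688/(-2984) = -1485*1/29 + 1688*(-1/2984) = -1485/29 - 211/373 = -560024/10817 ≈ -51.773)
L + 115**2 = -560024/10817 + 115**2 = -560024/10817 + 13225 = 142494801/10817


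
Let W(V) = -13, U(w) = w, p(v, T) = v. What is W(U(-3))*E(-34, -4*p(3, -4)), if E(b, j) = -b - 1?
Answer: -429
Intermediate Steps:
E(b, j) = -1 - b
W(U(-3))*E(-34, -4*p(3, -4)) = -13*(-1 - 1*(-34)) = -13*(-1 + 34) = -13*33 = -429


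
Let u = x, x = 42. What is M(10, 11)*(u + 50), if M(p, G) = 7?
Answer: 644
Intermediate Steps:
u = 42
M(10, 11)*(u + 50) = 7*(42 + 50) = 7*92 = 644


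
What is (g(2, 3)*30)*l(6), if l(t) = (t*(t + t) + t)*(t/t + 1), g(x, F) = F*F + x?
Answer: 51480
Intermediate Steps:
g(x, F) = x + F² (g(x, F) = F² + x = x + F²)
l(t) = 2*t + 4*t² (l(t) = (t*(2*t) + t)*(1 + 1) = (2*t² + t)*2 = (t + 2*t²)*2 = 2*t + 4*t²)
(g(2, 3)*30)*l(6) = ((2 + 3²)*30)*(2*6*(1 + 2*6)) = ((2 + 9)*30)*(2*6*(1 + 12)) = (11*30)*(2*6*13) = 330*156 = 51480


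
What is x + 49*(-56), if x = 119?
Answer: -2625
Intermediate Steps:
x + 49*(-56) = 119 + 49*(-56) = 119 - 2744 = -2625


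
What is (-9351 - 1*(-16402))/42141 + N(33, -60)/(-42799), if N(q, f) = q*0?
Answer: 641/3831 ≈ 0.16732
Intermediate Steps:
N(q, f) = 0
(-9351 - 1*(-16402))/42141 + N(33, -60)/(-42799) = (-9351 - 1*(-16402))/42141 + 0/(-42799) = (-9351 + 16402)*(1/42141) + 0*(-1/42799) = 7051*(1/42141) + 0 = 641/3831 + 0 = 641/3831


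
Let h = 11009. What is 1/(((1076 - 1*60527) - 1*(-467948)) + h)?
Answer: 1/419506 ≈ 2.3838e-6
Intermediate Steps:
1/(((1076 - 1*60527) - 1*(-467948)) + h) = 1/(((1076 - 1*60527) - 1*(-467948)) + 11009) = 1/(((1076 - 60527) + 467948) + 11009) = 1/((-59451 + 467948) + 11009) = 1/(408497 + 11009) = 1/419506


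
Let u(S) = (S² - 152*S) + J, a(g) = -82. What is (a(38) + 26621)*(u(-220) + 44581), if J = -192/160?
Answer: 16775275361/5 ≈ 3.3551e+9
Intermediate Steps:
J = -6/5 (J = -192*1/160 = -6/5 ≈ -1.2000)
u(S) = -6/5 + S² - 152*S (u(S) = (S² - 152*S) - 6/5 = -6/5 + S² - 152*S)
(a(38) + 26621)*(u(-220) + 44581) = (-82 + 26621)*((-6/5 + (-220)² - 152*(-220)) + 44581) = 26539*((-6/5 + 48400 + 33440) + 44581) = 26539*(409194/5 + 44581) = 26539*(632099/5) = 16775275361/5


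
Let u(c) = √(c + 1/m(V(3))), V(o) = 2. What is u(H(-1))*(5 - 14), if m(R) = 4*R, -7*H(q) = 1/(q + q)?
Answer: -9*√154/28 ≈ -3.9888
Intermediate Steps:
H(q) = -1/(14*q) (H(q) = -1/(7*(q + q)) = -1/(2*q)/7 = -1/(14*q))
u(c) = √(⅛ + c) (u(c) = √(c + 1/(4*2)) = √(c + 1/8) = √(c + ⅛) = √(⅛ + c))
u(H(-1))*(5 - 14) = (√(2 + 16*(-1/14/(-1)))/4)*(5 - 14) = (√(2 + 16*(-1/14*(-1)))/4)*(-9) = (√(2 + 16*(1/14))/4)*(-9) = (√(2 + 8/7)/4)*(-9) = (√(22/7)/4)*(-9) = ((√154/7)/4)*(-9) = (√154/28)*(-9) = -9*√154/28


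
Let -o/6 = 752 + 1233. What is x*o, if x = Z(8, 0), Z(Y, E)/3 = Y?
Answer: -285840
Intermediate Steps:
Z(Y, E) = 3*Y
o = -11910 (o = -6*(752 + 1233) = -6*1985 = -11910)
x = 24 (x = 3*8 = 24)
x*o = 24*(-11910) = -285840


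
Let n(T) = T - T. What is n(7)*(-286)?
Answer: 0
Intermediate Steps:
n(T) = 0
n(7)*(-286) = 0*(-286) = 0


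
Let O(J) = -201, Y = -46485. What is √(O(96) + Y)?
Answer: I*√46686 ≈ 216.07*I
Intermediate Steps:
√(O(96) + Y) = √(-201 - 46485) = √(-46686) = I*√46686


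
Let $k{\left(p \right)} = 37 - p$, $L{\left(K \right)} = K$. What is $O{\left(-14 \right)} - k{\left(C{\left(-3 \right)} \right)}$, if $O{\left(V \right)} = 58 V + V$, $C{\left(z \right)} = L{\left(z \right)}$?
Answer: $-866$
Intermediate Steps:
$C{\left(z \right)} = z$
$O{\left(V \right)} = 59 V$
$O{\left(-14 \right)} - k{\left(C{\left(-3 \right)} \right)} = 59 \left(-14\right) - \left(37 - -3\right) = -826 - \left(37 + 3\right) = -826 - 40 = -866$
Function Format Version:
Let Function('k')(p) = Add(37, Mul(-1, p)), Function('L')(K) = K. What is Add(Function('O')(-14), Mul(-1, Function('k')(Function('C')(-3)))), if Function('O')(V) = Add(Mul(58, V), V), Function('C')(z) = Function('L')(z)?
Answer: -866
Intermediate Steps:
Function('C')(z) = z
Function('O')(V) = Mul(59, V)
Add(Function('O')(-14), Mul(-1, Function('k')(Function('C')(-3)))) = Add(Mul(59, -14), Mul(-1, Add(37, Mul(-1, -3)))) = Add(-826, Mul(-1, Add(37, 3))) = Add(-826, Mul(-1, 40)) = Add(-826, -40) = -866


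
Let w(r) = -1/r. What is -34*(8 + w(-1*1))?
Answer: -306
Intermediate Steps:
-34*(8 + w(-1*1)) = -34*(8 - 1/((-1*1))) = -34*(8 - 1/(-1)) = -34*(8 - 1*(-1)) = -34*(8 + 1) = -34*9 = -306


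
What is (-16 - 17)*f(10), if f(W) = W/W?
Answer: -33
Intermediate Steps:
f(W) = 1
(-16 - 17)*f(10) = (-16 - 17)*1 = -33*1 = -33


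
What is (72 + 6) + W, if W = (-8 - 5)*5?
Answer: 13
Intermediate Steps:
W = -65 (W = -13*5 = -65)
(72 + 6) + W = (72 + 6) - 65 = 78 - 65 = 13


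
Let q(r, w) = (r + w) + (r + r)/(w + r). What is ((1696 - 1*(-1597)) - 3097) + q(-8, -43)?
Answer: 7411/51 ≈ 145.31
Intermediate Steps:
q(r, w) = r + w + 2*r/(r + w) (q(r, w) = (r + w) + (2*r)/(r + w) = (r + w) + 2*r/(r + w) = r + w + 2*r/(r + w))
((1696 - 1*(-1597)) - 3097) + q(-8, -43) = ((1696 - 1*(-1597)) - 3097) + ((-8)**2 + (-43)**2 + 2*(-8) + 2*(-8)*(-43))/(-8 - 43) = ((1696 + 1597) - 3097) + (64 + 1849 - 16 + 688)/(-51) = (3293 - 3097) - 1/51*2585 = 196 - 2585/51 = 7411/51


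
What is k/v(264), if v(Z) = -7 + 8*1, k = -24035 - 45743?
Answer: -69778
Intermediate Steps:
k = -69778
v(Z) = 1 (v(Z) = -7 + 8 = 1)
k/v(264) = -69778/1 = -69778*1 = -69778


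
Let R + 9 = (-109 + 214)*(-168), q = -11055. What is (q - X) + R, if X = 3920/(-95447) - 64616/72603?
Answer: -198904763073752/6929738541 ≈ -28703.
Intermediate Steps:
R = -17649 (R = -9 + (-109 + 214)*(-168) = -9 + 105*(-168) = -9 - 17640 = -17649)
X = -6452007112/6929738541 (X = 3920*(-1/95447) - 64616*1/72603 = -3920/95447 - 64616/72603 = -6452007112/6929738541 ≈ -0.93106)
(q - X) + R = (-11055 - 1*(-6452007112/6929738541)) - 17649 = (-11055 + 6452007112/6929738541) - 17649 = -76601807563643/6929738541 - 17649 = -198904763073752/6929738541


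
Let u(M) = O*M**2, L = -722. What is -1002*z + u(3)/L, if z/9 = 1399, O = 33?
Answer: -9108883701/722 ≈ -1.2616e+7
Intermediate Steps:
u(M) = 33*M**2
z = 12591 (z = 9*1399 = 12591)
-1002*z + u(3)/L = -1002*12591 + (33*3**2)/(-722) = -12616182 + (33*9)*(-1/722) = -12616182 + 297*(-1/722) = -12616182 - 297/722 = -9108883701/722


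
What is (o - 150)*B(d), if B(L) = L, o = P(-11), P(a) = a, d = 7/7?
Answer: -161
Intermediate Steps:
d = 1 (d = 7*(⅐) = 1)
o = -11
(o - 150)*B(d) = (-11 - 150)*1 = -161*1 = -161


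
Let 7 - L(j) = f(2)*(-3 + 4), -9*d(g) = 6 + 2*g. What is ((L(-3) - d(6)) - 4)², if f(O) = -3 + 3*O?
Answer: 4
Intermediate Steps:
d(g) = -⅔ - 2*g/9 (d(g) = -(6 + 2*g)/9 = -⅔ - 2*g/9)
L(j) = 4 (L(j) = 7 - (-3 + 3*2)*(-3 + 4) = 7 - (-3 + 6) = 7 - 3 = 4)
((L(-3) - d(6)) - 4)² = ((4 - (-⅔ - 2/9*6)) - 4)² = ((4 - (-⅔ - 4/3)) - 4)² = ((4 - 1*(-2)) - 4)² = ((4 + 2) - 4)² = (6 - 4)² = 2² = 4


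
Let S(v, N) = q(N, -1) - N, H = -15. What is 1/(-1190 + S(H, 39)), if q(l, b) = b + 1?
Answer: -1/1229 ≈ -0.00081367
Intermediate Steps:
q(l, b) = 1 + b
S(v, N) = -N (S(v, N) = (1 - 1) - N = 0 - N = -N)
1/(-1190 + S(H, 39)) = 1/(-1190 - 1*39) = 1/(-1190 - 39) = 1/(-1229) = -1/1229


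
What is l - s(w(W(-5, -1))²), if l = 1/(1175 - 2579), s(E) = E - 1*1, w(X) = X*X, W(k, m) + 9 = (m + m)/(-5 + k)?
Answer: -5261449909/877500 ≈ -5996.0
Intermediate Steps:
W(k, m) = -9 + 2*m/(-5 + k) (W(k, m) = -9 + (m + m)/(-5 + k) = -9 + (2*m)/(-5 + k) = -9 + 2*m/(-5 + k))
w(X) = X²
s(E) = -1 + E (s(E) = E - 1 = -1 + E)
l = -1/1404 (l = 1/(-1404) = -1/1404 ≈ -0.00071225)
l - s(w(W(-5, -1))²) = -1/1404 - (-1 + (((45 - 9*(-5) + 2*(-1))/(-5 - 5))²)²) = -1/1404 - (-1 + (((45 + 45 - 2)/(-10))²)²) = -1/1404 - (-1 + ((-⅒*88)²)²) = -1/1404 - (-1 + ((-44/5)²)²) = -1/1404 - (-1 + (1936/25)²) = -1/1404 - (-1 + 3748096/625) = -1/1404 - 1*3747471/625 = -1/1404 - 3747471/625 = -5261449909/877500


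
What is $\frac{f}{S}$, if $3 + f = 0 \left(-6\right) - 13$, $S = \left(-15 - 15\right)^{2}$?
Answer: $- \frac{4}{225} \approx -0.017778$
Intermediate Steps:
$S = 900$ ($S = \left(-30\right)^{2} = 900$)
$f = -16$ ($f = -3 + \left(0 \left(-6\right) - 13\right) = -3 + \left(0 - 13\right) = -3 - 13 = -16$)
$\frac{f}{S} = - \frac{16}{900} = \left(-16\right) \frac{1}{900} = - \frac{4}{225}$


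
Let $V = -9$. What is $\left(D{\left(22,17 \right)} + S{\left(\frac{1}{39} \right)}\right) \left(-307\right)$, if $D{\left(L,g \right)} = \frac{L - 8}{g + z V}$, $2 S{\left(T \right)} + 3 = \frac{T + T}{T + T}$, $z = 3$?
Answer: $\frac{3684}{5} \approx 736.8$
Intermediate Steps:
$S{\left(T \right)} = -1$ ($S{\left(T \right)} = - \frac{3}{2} + \frac{\left(T + T\right) \frac{1}{T + T}}{2} = - \frac{3}{2} + \frac{2 T \frac{1}{2 T}}{2} = - \frac{3}{2} + \frac{1}{2} \cdot 1 = - \frac{3}{2} + \frac{1}{2} = -1$)
$D{\left(L,g \right)} = \frac{-8 + L}{-27 + g}$ ($D{\left(L,g \right)} = \frac{L - 8}{g + 3 \left(-9\right)} = \frac{-8 + L}{g - 27} = \frac{-8 + L}{-27 + g}$)
$\left(D{\left(22,17 \right)} + S{\left(\frac{1}{39} \right)}\right) \left(-307\right) = \left(\frac{-8 + 22}{-27 + 17} - 1\right) \left(-307\right) = \left(\frac{1}{-10} \cdot 14 - 1\right) \left(-307\right) = \left(\left(- \frac{1}{10}\right) 14 - 1\right) \left(-307\right) = \left(- \frac{7}{5} - 1\right) \left(-307\right) = \left(- \frac{12}{5}\right) \left(-307\right) = \frac{3684}{5}$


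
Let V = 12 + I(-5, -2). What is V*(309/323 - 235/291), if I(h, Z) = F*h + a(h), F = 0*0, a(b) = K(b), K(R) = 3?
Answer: 70070/31331 ≈ 2.2364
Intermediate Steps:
a(b) = 3
F = 0
I(h, Z) = 3 (I(h, Z) = 0*h + 3 = 0 + 3 = 3)
V = 15 (V = 12 + 3 = 15)
V*(309/323 - 235/291) = 15*(309/323 - 235/291) = 15*(14014/93993) = 70070/31331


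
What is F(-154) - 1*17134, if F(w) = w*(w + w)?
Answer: 30298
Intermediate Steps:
F(w) = 2*w**2 (F(w) = w*(2*w) = 2*w**2)
F(-154) - 1*17134 = 2*(-154)**2 - 1*17134 = 2*23716 - 17134 = 47432 - 17134 = 30298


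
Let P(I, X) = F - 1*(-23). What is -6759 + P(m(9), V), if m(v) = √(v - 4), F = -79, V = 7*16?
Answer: -6815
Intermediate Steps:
V = 112
m(v) = √(-4 + v)
P(I, X) = -56 (P(I, X) = -79 - 1*(-23) = -79 + 23 = -56)
-6759 + P(m(9), V) = -6759 - 56 = -6815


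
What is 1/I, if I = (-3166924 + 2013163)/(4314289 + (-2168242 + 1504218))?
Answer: -1216755/384587 ≈ -3.1638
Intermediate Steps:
I = -384587/1216755 (I = -1153761/(4314289 - 664024) = -1153761/3650265 = -1153761*1/3650265 = -384587/1216755 ≈ -0.31608)
1/I = 1/(-384587/1216755) = -1216755/384587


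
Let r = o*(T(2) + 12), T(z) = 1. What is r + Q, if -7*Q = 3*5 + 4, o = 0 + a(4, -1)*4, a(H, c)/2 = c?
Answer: -747/7 ≈ -106.71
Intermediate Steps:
a(H, c) = 2*c
o = -8 (o = 0 + (2*(-1))*4 = 0 - 2*4 = 0 - 8 = -8)
r = -104 (r = -8*(1 + 12) = -8*13 = -104)
Q = -19/7 (Q = -(3*5 + 4)/7 = -(15 + 4)/7 = -1/7*19 = -19/7 ≈ -2.7143)
r + Q = -104 - 19/7 = -747/7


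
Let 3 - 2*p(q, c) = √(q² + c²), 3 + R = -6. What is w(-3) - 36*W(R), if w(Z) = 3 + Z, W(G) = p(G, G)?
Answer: -54 + 162*√2 ≈ 175.10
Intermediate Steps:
R = -9 (R = -3 - 6 = -9)
p(q, c) = 3/2 - √(c² + q²)/2 (p(q, c) = 3/2 - √(q² + c²)/2 = 3/2 - √(c² + q²)/2)
W(G) = 3/2 - √2*√(G²)/2 (W(G) = 3/2 - √(G² + G²)/2 = 3/2 - √2*√(G²)/2)
w(-3) - 36*W(R) = (3 - 3) - 36*(3/2 - √2*√((-9)²)/2) = 0 - 36*(3/2 - √2*√81/2) = 0 - 36*(3/2 - ½*√2*9) = 0 - 36*(3/2 - 9*√2/2) = 0 + (-54 + 162*√2) = -54 + 162*√2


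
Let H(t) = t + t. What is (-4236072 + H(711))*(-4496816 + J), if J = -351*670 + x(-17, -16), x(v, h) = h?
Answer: 20038372269300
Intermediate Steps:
H(t) = 2*t
J = -235186 (J = -351*670 - 16 = -235170 - 16 = -235186)
(-4236072 + H(711))*(-4496816 + J) = (-4236072 + 2*711)*(-4496816 - 235186) = (-4236072 + 1422)*(-4732002) = -4234650*(-4732002) = 20038372269300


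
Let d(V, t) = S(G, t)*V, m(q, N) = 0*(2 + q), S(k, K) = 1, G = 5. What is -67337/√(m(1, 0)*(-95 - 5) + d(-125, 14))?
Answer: 67337*I*√5/25 ≈ 6022.8*I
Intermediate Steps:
m(q, N) = 0
d(V, t) = V (d(V, t) = 1*V = V)
-67337/√(m(1, 0)*(-95 - 5) + d(-125, 14)) = -67337/√(0*(-95 - 5) - 125) = -67337/√(0*(-100) - 125) = -67337/√(0 - 125) = -67337*(-I*√5/25) = -(-67337)*I*√5/25 = 67337*I*√5/25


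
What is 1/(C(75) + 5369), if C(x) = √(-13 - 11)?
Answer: 5369/28826185 - 2*I*√6/28826185 ≈ 0.00018625 - 1.6995e-7*I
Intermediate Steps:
C(x) = 2*I*√6 (C(x) = √(-24) = 2*I*√6)
1/(C(75) + 5369) = 1/(2*I*√6 + 5369) = 1/(5369 + 2*I*√6)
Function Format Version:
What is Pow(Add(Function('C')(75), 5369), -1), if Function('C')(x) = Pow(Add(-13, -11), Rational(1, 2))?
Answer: Add(Rational(5369, 28826185), Mul(Rational(-2, 28826185), I, Pow(6, Rational(1, 2)))) ≈ Add(0.00018625, Mul(-1.6995e-7, I))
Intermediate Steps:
Function('C')(x) = Mul(2, I, Pow(6, Rational(1, 2))) (Function('C')(x) = Pow(-24, Rational(1, 2)) = Mul(2, I, Pow(6, Rational(1, 2))))
Pow(Add(Function('C')(75), 5369), -1) = Pow(Add(Mul(2, I, Pow(6, Rational(1, 2))), 5369), -1) = Pow(Add(5369, Mul(2, I, Pow(6, Rational(1, 2)))), -1)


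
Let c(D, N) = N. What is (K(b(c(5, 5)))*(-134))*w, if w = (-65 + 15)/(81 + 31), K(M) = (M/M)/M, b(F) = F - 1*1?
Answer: 1675/112 ≈ 14.955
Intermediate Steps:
b(F) = -1 + F (b(F) = F - 1 = -1 + F)
K(M) = 1/M
w = -25/56 (w = -50/112 = -50*1/112 = -25/56 ≈ -0.44643)
(K(b(c(5, 5)))*(-134))*w = (-134/(-1 + 5))*(-25/56) = (-134/4)*(-25/56) = ((1/4)*(-134))*(-25/56) = -67/2*(-25/56) = 1675/112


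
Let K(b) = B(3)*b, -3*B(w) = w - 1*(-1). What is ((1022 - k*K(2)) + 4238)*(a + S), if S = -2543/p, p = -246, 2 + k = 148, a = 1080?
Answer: 2272921702/369 ≈ 6.1597e+6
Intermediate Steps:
B(w) = -⅓ - w/3 (B(w) = -(w - 1*(-1))/3 = -(w + 1)/3 = -(1 + w)/3 = -⅓ - w/3)
k = 146 (k = -2 + 148 = 146)
K(b) = -4*b/3 (K(b) = (-⅓ - ⅓*3)*b = (-⅓ - 1)*b = -4*b/3)
S = 2543/246 (S = -2543/(-246) = -2543*(-1/246) = 2543/246 ≈ 10.337)
((1022 - k*K(2)) + 4238)*(a + S) = ((1022 - 146*(-4/3*2)) + 4238)*(1080 + 2543/246) = ((1022 - 146*(-8)/3) + 4238)*(268223/246) = ((1022 - 1*(-1168/3)) + 4238)*(268223/246) = ((1022 + 1168/3) + 4238)*(268223/246) = (4234/3 + 4238)*(268223/246) = (16948/3)*(268223/246) = 2272921702/369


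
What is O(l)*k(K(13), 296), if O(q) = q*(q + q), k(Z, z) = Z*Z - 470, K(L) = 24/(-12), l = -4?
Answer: -14912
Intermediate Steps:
K(L) = -2 (K(L) = 24*(-1/12) = -2)
k(Z, z) = -470 + Z² (k(Z, z) = Z² - 470 = -470 + Z²)
O(q) = 2*q² (O(q) = q*(2*q) = 2*q²)
O(l)*k(K(13), 296) = (2*(-4)²)*(-470 + (-2)²) = (2*16)*(-470 + 4) = 32*(-466) = -14912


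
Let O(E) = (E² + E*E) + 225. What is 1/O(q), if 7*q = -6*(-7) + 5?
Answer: 49/15443 ≈ 0.0031730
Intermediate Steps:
q = 47/7 (q = (-6*(-7) + 5)/7 = (42 + 5)/7 = (⅐)*47 = 47/7 ≈ 6.7143)
O(E) = 225 + 2*E² (O(E) = (E² + E²) + 225 = 2*E² + 225 = 225 + 2*E²)
1/O(q) = 1/(225 + 2*(47/7)²) = 1/(225 + 2*(2209/49)) = 1/(225 + 4418/49) = 1/(15443/49) = 49/15443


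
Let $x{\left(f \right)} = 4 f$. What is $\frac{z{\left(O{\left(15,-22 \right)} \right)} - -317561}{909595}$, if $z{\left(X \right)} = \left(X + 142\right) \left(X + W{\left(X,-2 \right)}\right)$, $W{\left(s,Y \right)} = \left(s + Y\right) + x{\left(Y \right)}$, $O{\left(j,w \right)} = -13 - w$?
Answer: $\frac{318769}{909595} \approx 0.35045$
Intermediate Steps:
$W{\left(s,Y \right)} = s + 5 Y$ ($W{\left(s,Y \right)} = \left(s + Y\right) + 4 Y = \left(Y + s\right) + 4 Y = s + 5 Y$)
$z{\left(X \right)} = \left(-10 + 2 X\right) \left(142 + X\right)$ ($z{\left(X \right)} = \left(X + 142\right) \left(X + \left(X + 5 \left(-2\right)\right)\right) = \left(142 + X\right) \left(X + \left(X - 10\right)\right) = \left(142 + X\right) \left(X + \left(-10 + X\right)\right) = \left(142 + X\right) \left(-10 + 2 X\right) = \left(-10 + 2 X\right) \left(142 + X\right)$)
$\frac{z{\left(O{\left(15,-22 \right)} \right)} - -317561}{909595} = \frac{\left(-1420 + 2 \left(-13 - -22\right)^{2} + 274 \left(-13 - -22\right)\right) - -317561}{909595} = \left(\left(-1420 + 2 \left(-13 + 22\right)^{2} + 274 \left(-13 + 22\right)\right) + 317561\right) \frac{1}{909595} = \left(\left(-1420 + 2 \cdot 9^{2} + 274 \cdot 9\right) + 317561\right) \frac{1}{909595} = \left(\left(-1420 + 2 \cdot 81 + 2466\right) + 317561\right) \frac{1}{909595} = \left(\left(-1420 + 162 + 2466\right) + 317561\right) \frac{1}{909595} = \left(1208 + 317561\right) \frac{1}{909595} = 318769 \cdot \frac{1}{909595} = \frac{318769}{909595}$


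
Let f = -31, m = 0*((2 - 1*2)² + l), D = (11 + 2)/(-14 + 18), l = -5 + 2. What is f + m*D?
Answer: -31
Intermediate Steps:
l = -3
D = 13/4 ≈ 3.2500
m = 0 (m = 0*((2 - 1*2)² - 3) = 0*((2 - 2)² - 3) = 0*(0² - 3) = 0*(0 - 3) = 0*(-3) = 0)
f + m*D = -31 + 0*(13/4) = -31 + 0 = -31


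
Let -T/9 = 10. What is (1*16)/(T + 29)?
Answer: -16/61 ≈ -0.26230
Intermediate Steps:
T = -90 (T = -9*10 = -90)
(1*16)/(T + 29) = (1*16)/(-90 + 29) = 16/(-61) = 16*(-1/61) = -16/61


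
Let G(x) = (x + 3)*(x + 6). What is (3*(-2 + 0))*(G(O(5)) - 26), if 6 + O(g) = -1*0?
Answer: 156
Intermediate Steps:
O(g) = -6 (O(g) = -6 - 1*0 = -6 + 0 = -6)
G(x) = (3 + x)*(6 + x)
(3*(-2 + 0))*(G(O(5)) - 26) = (3*(-2 + 0))*((18 + (-6)**2 + 9*(-6)) - 26) = (3*(-2))*((18 + 36 - 54) - 26) = -6*(0 - 26) = -6*(-26) = 156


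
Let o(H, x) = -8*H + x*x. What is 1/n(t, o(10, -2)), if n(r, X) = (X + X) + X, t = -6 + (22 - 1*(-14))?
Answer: -1/228 ≈ -0.0043860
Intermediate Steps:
t = 30 (t = -6 + (22 + 14) = -6 + 36 = 30)
o(H, x) = x² - 8*H (o(H, x) = -8*H + x² = x² - 8*H)
n(r, X) = 3*X (n(r, X) = 2*X + X = 3*X)
1/n(t, o(10, -2)) = 1/(3*((-2)² - 8*10)) = 1/(3*(4 - 80)) = 1/(3*(-76)) = 1/(-228) = -1/228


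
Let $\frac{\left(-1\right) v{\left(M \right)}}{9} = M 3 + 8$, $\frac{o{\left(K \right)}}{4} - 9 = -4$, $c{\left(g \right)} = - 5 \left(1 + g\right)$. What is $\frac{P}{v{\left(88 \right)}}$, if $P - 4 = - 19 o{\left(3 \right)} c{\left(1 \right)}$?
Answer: $- \frac{317}{204} \approx -1.5539$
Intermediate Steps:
$c{\left(g \right)} = -5 - 5 g$
$o{\left(K \right)} = 20$ ($o{\left(K \right)} = 36 + 4 \left(-4\right) = 36 - 16 = 20$)
$v{\left(M \right)} = -72 - 27 M$ ($v{\left(M \right)} = - 9 \left(M 3 + 8\right) = - 9 \left(3 M + 8\right) = - 9 \left(8 + 3 M\right) = -72 - 27 M$)
$P = 3804$ ($P = 4 + \left(-19\right) 20 \left(-5 - 5\right) = 4 - 380 \left(-5 - 5\right) = 4 - -3800 = 4 + 3800 = 3804$)
$\frac{P}{v{\left(88 \right)}} = \frac{3804}{-72 - 2376} = \frac{3804}{-2448} = 3804 \left(- \frac{1}{2448}\right) = - \frac{317}{204}$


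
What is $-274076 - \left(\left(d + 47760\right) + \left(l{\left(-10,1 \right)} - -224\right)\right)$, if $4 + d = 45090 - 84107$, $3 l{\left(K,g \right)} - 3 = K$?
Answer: $- \frac{849110}{3} \approx -2.8304 \cdot 10^{5}$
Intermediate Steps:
$l{\left(K,g \right)} = 1 + \frac{K}{3}$
$d = -39021$ ($d = -4 + \left(45090 - 84107\right) = -4 - 39017 = -39021$)
$-274076 - \left(\left(d + 47760\right) + \left(l{\left(-10,1 \right)} - -224\right)\right) = -274076 - \left(\left(-39021 + 47760\right) + \left(\left(1 + \frac{1}{3} \left(-10\right)\right) - -224\right)\right) = -274076 - \left(8739 + \left(\left(1 - \frac{10}{3}\right) + 224\right)\right) = -274076 - \left(8739 + \left(- \frac{7}{3} + 224\right)\right) = -274076 - \left(8739 + \frac{665}{3}\right) = -274076 - \frac{26882}{3} = - \frac{849110}{3}$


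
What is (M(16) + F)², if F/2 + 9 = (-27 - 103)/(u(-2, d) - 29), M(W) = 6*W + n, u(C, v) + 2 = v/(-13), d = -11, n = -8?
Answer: 59367025/9604 ≈ 6181.5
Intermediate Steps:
u(C, v) = -2 - v/13 (u(C, v) = -2 + v/(-13) = -2 + v*(-1/13) = -2 - v/13)
M(W) = -8 + 6*W (M(W) = 6*W - 8 = -8 + 6*W)
F = -919/98 (F = -18 + 2*((-27 - 103)/((-2 - 1/13*(-11)) - 29)) = -18 + 2*(-130/((-2 + 11/13) - 29)) = -18 + 2*(-130/(-15/13 - 29)) = -18 + 2*(-130/(-392/13)) = -18 + 2*(-130*(-13/392)) = -18 + 2*(845/196) = -18 + 845/98 = -919/98 ≈ -9.3775)
(M(16) + F)² = ((-8 + 6*16) - 919/98)² = ((-8 + 96) - 919/98)² = (88 - 919/98)² = (7705/98)² = 59367025/9604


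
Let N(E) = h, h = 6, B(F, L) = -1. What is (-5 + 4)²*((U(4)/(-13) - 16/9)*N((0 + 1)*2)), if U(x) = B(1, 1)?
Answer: -398/39 ≈ -10.205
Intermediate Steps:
U(x) = -1
N(E) = 6
(-5 + 4)²*((U(4)/(-13) - 16/9)*N((0 + 1)*2)) = (-5 + 4)²*((-1/(-13) - 16/9)*6) = (-1)²*((-1*(-1/13) - 16*⅑)*6) = 1*((1/13 - 16/9)*6) = 1*(-199/117*6) = 1*(-398/39) = -398/39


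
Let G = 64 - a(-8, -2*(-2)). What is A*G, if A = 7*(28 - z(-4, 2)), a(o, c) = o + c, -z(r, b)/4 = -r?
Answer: 20944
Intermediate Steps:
z(r, b) = 4*r (z(r, b) = -(-4)*r = 4*r)
a(o, c) = c + o
A = 308 (A = 7*(28 - 4*(-4)) = 7*(28 - 1*(-16)) = 7*(28 + 16) = 7*44 = 308)
G = 68 (G = 64 - (-2*(-2) - 8) = 64 - (4 - 8) = 64 - 1*(-4) = 64 + 4 = 68)
A*G = 308*68 = 20944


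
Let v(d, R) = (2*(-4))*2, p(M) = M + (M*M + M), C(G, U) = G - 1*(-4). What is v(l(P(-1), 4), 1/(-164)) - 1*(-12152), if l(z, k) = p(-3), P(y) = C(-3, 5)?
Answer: 12136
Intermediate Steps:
C(G, U) = 4 + G (C(G, U) = G + 4 = 4 + G)
P(y) = 1 (P(y) = 4 - 3 = 1)
p(M) = M**2 + 2*M (p(M) = M + (M**2 + M) = M + (M + M**2) = M**2 + 2*M)
l(z, k) = 3 (l(z, k) = -3*(2 - 3) = -3*(-1) = 3)
v(d, R) = -16 (v(d, R) = -8*2 = -16)
v(l(P(-1), 4), 1/(-164)) - 1*(-12152) = -16 - 1*(-12152) = -16 + 12152 = 12136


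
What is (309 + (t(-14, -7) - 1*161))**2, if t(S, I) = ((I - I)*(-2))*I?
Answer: 21904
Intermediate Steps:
t(S, I) = 0 (t(S, I) = (0*(-2))*I = 0*I = 0)
(309 + (t(-14, -7) - 1*161))**2 = (309 + (0 - 1*161))**2 = (309 + (0 - 161))**2 = (309 - 161)**2 = 148**2 = 21904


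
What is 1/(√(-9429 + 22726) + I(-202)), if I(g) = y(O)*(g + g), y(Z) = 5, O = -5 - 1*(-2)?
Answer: -2020/4067103 - √13297/4067103 ≈ -0.00052502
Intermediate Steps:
O = -3 (O = -5 + 2 = -3)
I(g) = 10*g (I(g) = 5*(g + g) = 5*(2*g) = 10*g)
1/(√(-9429 + 22726) + I(-202)) = 1/(√(-9429 + 22726) + 10*(-202)) = 1/(√13297 - 2020) = 1/(-2020 + √13297)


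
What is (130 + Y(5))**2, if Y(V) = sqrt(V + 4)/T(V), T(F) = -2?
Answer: 66049/4 ≈ 16512.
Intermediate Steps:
Y(V) = -sqrt(4 + V)/2 (Y(V) = sqrt(V + 4)/(-2) = sqrt(4 + V)*(-1/2) = -sqrt(4 + V)/2)
(130 + Y(5))**2 = (130 - sqrt(4 + 5)/2)**2 = (130 - sqrt(9)/2)**2 = (130 - 1/2*3)**2 = (130 - 3/2)**2 = (257/2)**2 = 66049/4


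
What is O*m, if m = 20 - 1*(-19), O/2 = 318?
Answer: 24804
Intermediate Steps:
O = 636 (O = 2*318 = 636)
m = 39 (m = 20 + 19 = 39)
O*m = 636*39 = 24804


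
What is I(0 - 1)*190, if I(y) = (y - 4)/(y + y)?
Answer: 475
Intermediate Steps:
I(y) = (-4 + y)/(2*y) (I(y) = (-4 + y)/((2*y)) = (-4 + y)*(1/(2*y)) = (-4 + y)/(2*y))
I(0 - 1)*190 = ((-4 + (0 - 1))/(2*(0 - 1)))*190 = ((½)*(-4 - 1)/(-1))*190 = ((½)*(-1)*(-5))*190 = (5/2)*190 = 475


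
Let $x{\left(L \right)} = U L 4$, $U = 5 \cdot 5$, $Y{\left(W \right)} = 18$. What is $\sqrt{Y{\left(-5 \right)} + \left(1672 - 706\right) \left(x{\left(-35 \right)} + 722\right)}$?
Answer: $9 i \sqrt{33130} \approx 1638.1 i$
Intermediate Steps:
$U = 25$
$x{\left(L \right)} = 100 L$ ($x{\left(L \right)} = 25 L 4 = 100 L$)
$\sqrt{Y{\left(-5 \right)} + \left(1672 - 706\right) \left(x{\left(-35 \right)} + 722\right)} = \sqrt{18 + \left(1672 - 706\right) \left(100 \left(-35\right) + 722\right)} = \sqrt{18 + 966 \left(-3500 + 722\right)} = \sqrt{18 + 966 \left(-2778\right)} = \sqrt{18 - 2683548} = \sqrt{-2683530} = 9 i \sqrt{33130}$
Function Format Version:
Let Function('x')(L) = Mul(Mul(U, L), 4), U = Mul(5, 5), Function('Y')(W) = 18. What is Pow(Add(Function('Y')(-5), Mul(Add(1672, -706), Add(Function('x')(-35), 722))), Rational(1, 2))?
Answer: Mul(9, I, Pow(33130, Rational(1, 2))) ≈ Mul(1638.1, I)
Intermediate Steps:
U = 25
Function('x')(L) = Mul(100, L) (Function('x')(L) = Mul(Mul(25, L), 4) = Mul(100, L))
Pow(Add(Function('Y')(-5), Mul(Add(1672, -706), Add(Function('x')(-35), 722))), Rational(1, 2)) = Pow(Add(18, Mul(Add(1672, -706), Add(Mul(100, -35), 722))), Rational(1, 2)) = Pow(Add(18, Mul(966, Add(-3500, 722))), Rational(1, 2)) = Pow(Add(18, Mul(966, -2778)), Rational(1, 2)) = Pow(Add(18, -2683548), Rational(1, 2)) = Pow(-2683530, Rational(1, 2)) = Mul(9, I, Pow(33130, Rational(1, 2)))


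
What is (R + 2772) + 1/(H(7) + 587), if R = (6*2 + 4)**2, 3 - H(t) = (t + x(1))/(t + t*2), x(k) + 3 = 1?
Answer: 37501801/12385 ≈ 3028.0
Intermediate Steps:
x(k) = -2 (x(k) = -3 + 1 = -2)
H(t) = 3 - (-2 + t)/(3*t) (H(t) = 3 - (t - 2)/(t + t*2) = 3 - (-2 + t)/(t + 2*t) = 3 - (-2 + t)/(3*t))
R = 256 (R = (12 + 4)**2 = 16**2 = 256)
(R + 2772) + 1/(H(7) + 587) = (256 + 2772) + 1/((2/3)*(1 + 4*7)/7 + 587) = 3028 + 1/((2/3)*(1/7)*(1 + 28) + 587) = 3028 + 1/((2/3)*(1/7)*29 + 587) = 3028 + 1/(58/21 + 587) = 3028 + 1/(12385/21) = 3028 + 21/12385 = 37501801/12385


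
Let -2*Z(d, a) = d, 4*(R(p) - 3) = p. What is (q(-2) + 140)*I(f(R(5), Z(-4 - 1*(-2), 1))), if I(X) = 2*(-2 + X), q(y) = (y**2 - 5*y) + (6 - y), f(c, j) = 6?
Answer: 1296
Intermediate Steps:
R(p) = 3 + p/4
Z(d, a) = -d/2
q(y) = 6 + y**2 - 6*y
I(X) = -4 + 2*X
(q(-2) + 140)*I(f(R(5), Z(-4 - 1*(-2), 1))) = ((6 + (-2)**2 - 6*(-2)) + 140)*(-4 + 2*6) = ((6 + 4 + 12) + 140)*(-4 + 12) = (22 + 140)*8 = 162*8 = 1296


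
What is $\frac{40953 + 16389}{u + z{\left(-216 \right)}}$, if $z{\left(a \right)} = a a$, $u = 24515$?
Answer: $\frac{57342}{71171} \approx 0.80569$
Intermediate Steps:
$z{\left(a \right)} = a^{2}$
$\frac{40953 + 16389}{u + z{\left(-216 \right)}} = \frac{40953 + 16389}{24515 + \left(-216\right)^{2}} = \frac{57342}{24515 + 46656} = \frac{57342}{71171}$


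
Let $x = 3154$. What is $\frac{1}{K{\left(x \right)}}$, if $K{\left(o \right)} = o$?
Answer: $\frac{1}{3154} \approx 0.00031706$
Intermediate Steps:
$\frac{1}{K{\left(x \right)}} = \frac{1}{3154}$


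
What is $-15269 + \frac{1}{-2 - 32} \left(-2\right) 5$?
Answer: $- \frac{259568}{17} \approx -15269.0$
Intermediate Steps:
$-15269 + \frac{1}{-2 - 32} \left(-2\right) 5 = -15269 + \frac{1}{-34} \left(-2\right) 5 = -15269 + \left(- \frac{1}{34}\right) \left(-2\right) 5 = -15269 + \frac{1}{17} \cdot 5 = -15269 + \frac{5}{17} = - \frac{259568}{17}$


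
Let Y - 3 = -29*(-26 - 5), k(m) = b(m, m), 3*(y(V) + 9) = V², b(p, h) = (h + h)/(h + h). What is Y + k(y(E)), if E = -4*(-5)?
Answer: 903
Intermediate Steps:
E = 20
b(p, h) = 1 (b(p, h) = (2*h)/((2*h)) = (2*h)*(1/(2*h)) = 1)
y(V) = -9 + V²/3
k(m) = 1
Y = 902 (Y = 3 - 29*(-26 - 5) = 3 - 29*(-31) = 3 + 899 = 902)
Y + k(y(E)) = 902 + 1 = 903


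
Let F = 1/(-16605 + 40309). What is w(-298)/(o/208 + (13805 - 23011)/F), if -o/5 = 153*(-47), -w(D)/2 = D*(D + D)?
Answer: 73884928/45389521037 ≈ 0.0016278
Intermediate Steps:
w(D) = -4*D**2 (w(D) = -2*D*(D + D) = -2*D*2*D = -4*D**2)
F = 1/23704 ≈ 4.2187e-5
o = 35955 (o = -765*(-47) = -5*(-7191) = 35955)
w(-298)/(o/208 + (13805 - 23011)/F) = (-4*(-298)**2)/(35955/208 + (13805 - 23011)/(1/23704)) = (-4*88804)/(35955*(1/208) - 9206*23704) = -355216/(35955/208 - 218219024) = -355216/(-45389521037/208) = -355216*(-208/45389521037) = 73884928/45389521037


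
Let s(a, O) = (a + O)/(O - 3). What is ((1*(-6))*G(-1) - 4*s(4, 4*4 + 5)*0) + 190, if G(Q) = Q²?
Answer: 184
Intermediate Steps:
s(a, O) = (O + a)/(-3 + O)
((1*(-6))*G(-1) - 4*s(4, 4*4 + 5)*0) + 190 = ((1*(-6))*(-1)² - 4*((4*4 + 5) + 4)/(-3 + (4*4 + 5))*0) + 190 = (-6*1 - 4*((16 + 5) + 4)/(-3 + (16 + 5))*0) + 190 = (-6 - 4*(21 + 4)/(-3 + 21)*0) + 190 = (-6 - 4*25/18*0) + 190 = (-6 - 50/9*0) + 190 = (-6 + 0) + 190 = -6 + 190 = 184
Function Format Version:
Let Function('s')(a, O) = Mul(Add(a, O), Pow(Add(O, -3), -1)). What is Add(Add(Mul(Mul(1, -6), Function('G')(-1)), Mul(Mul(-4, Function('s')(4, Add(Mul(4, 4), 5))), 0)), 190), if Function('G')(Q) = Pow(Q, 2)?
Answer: 184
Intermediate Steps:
Function('s')(a, O) = Mul(Pow(Add(-3, O), -1), Add(O, a)) (Function('s')(a, O) = Mul(Add(O, a), Pow(Add(-3, O), -1)) = Mul(Pow(Add(-3, O), -1), Add(O, a)))
Add(Add(Mul(Mul(1, -6), Function('G')(-1)), Mul(Mul(-4, Function('s')(4, Add(Mul(4, 4), 5))), 0)), 190) = Add(Add(Mul(Mul(1, -6), Pow(-1, 2)), Mul(Mul(-4, Mul(Pow(Add(-3, Add(Mul(4, 4), 5)), -1), Add(Add(Mul(4, 4), 5), 4))), 0)), 190) = Add(Add(Mul(-6, 1), Mul(Mul(-4, Mul(Pow(Add(-3, Add(16, 5)), -1), Add(Add(16, 5), 4))), 0)), 190) = Add(Add(-6, Mul(Mul(-4, Mul(Pow(Add(-3, 21), -1), Add(21, 4))), 0)), 190) = Add(Add(-6, Mul(Mul(-4, Mul(Pow(18, -1), 25)), 0)), 190) = Add(Add(-6, Mul(Mul(-4, Mul(Rational(1, 18), 25)), 0)), 190) = Add(Add(-6, Mul(Mul(-4, Rational(25, 18)), 0)), 190) = Add(Add(-6, Mul(Rational(-50, 9), 0)), 190) = Add(Add(-6, 0), 190) = Add(-6, 190) = 184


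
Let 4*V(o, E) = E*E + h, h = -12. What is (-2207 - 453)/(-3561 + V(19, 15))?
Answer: 10640/14031 ≈ 0.75832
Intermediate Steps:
V(o, E) = -3 + E²/4 (V(o, E) = (E*E - 12)/4 = (E² - 12)/4 = (-12 + E²)/4 = -3 + E²/4)
(-2207 - 453)/(-3561 + V(19, 15)) = (-2207 - 453)/(-3561 + (-3 + (¼)*15²)) = -2660/(-3561 + (-3 + (¼)*225)) = -2660/(-3561 + (-3 + 225/4)) = -2660/(-3561 + 213/4) = -2660/(-14031/4) = -2660*(-4/14031) = 10640/14031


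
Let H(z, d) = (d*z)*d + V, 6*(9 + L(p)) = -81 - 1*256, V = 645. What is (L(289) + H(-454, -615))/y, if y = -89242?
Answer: 1030281421/535452 ≈ 1924.1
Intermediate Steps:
L(p) = -391/6 (L(p) = -9 + (-81 - 1*256)/6 = -9 + (-81 - 256)/6 = -9 + (⅙)*(-337) = -9 - 337/6 = -391/6)
H(z, d) = 645 + z*d² (H(z, d) = (d*z)*d + 645 = z*d² + 645 = 645 + z*d²)
(L(289) + H(-454, -615))/y = (-391/6 + (645 - 454*(-615)²))/(-89242) = (-391/6 + (645 - 454*378225))*(-1/89242) = (-391/6 + (645 - 171714150))*(-1/89242) = (-391/6 - 171713505)*(-1/89242) = -1030281421/6*(-1/89242) = 1030281421/535452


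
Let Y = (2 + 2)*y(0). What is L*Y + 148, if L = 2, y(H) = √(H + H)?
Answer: 148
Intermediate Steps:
y(H) = √2*√H (y(H) = √(2*H) = √2*√H)
Y = 0 (Y = (2 + 2)*(√2*√0) = 4*(√2*0) = 4*0 = 0)
L*Y + 148 = 2*0 + 148 = 0 + 148 = 148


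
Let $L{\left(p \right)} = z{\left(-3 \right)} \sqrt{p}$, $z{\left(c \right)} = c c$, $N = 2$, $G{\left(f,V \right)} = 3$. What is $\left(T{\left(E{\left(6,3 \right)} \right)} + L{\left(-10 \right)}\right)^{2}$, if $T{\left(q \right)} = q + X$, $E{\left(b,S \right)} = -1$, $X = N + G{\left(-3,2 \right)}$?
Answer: $-794 + 72 i \sqrt{10} \approx -794.0 + 227.68 i$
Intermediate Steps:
$z{\left(c \right)} = c^{2}$
$X = 5$ ($X = 2 + 3 = 5$)
$T{\left(q \right)} = 5 + q$ ($T{\left(q \right)} = q + 5 = 5 + q$)
$L{\left(p \right)} = 9 \sqrt{p}$ ($L{\left(p \right)} = \left(-3\right)^{2} \sqrt{p} = 9 \sqrt{p}$)
$\left(T{\left(E{\left(6,3 \right)} \right)} + L{\left(-10 \right)}\right)^{2} = \left(\left(5 - 1\right) + 9 \sqrt{-10}\right)^{2} = \left(4 + 9 i \sqrt{10}\right)^{2}$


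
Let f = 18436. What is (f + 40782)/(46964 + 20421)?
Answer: 59218/67385 ≈ 0.87880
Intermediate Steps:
(f + 40782)/(46964 + 20421) = (18436 + 40782)/(46964 + 20421) = 59218/67385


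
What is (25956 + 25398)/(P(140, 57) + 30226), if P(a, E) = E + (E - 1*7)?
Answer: 17118/10111 ≈ 1.6930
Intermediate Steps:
P(a, E) = -7 + 2*E (P(a, E) = E + (E - 7) = E + (-7 + E) = -7 + 2*E)
(25956 + 25398)/(P(140, 57) + 30226) = (25956 + 25398)/((-7 + 2*57) + 30226) = 51354/((-7 + 114) + 30226) = 51354/(107 + 30226) = 51354/30333 = 51354*(1/30333) = 17118/10111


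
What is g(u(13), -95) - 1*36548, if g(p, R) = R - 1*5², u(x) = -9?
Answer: -36668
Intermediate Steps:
g(p, R) = -25 + R (g(p, R) = R - 1*25 = R - 25 = -25 + R)
g(u(13), -95) - 1*36548 = (-25 - 95) - 1*36548 = -120 - 36548 = -36668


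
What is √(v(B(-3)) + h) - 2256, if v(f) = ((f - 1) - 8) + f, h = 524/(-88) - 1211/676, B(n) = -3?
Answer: -2256 + I*√1860529/286 ≈ -2256.0 + 4.7693*I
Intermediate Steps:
h = -57599/7436 (h = 524*(-1/88) - 1211*1/676 = -131/22 - 1211/676 = -57599/7436 ≈ -7.7460)
v(f) = -9 + 2*f (v(f) = ((-1 + f) - 8) + f = (-9 + f) + f = -9 + 2*f)
√(v(B(-3)) + h) - 2256 = √((-9 + 2*(-3)) - 57599/7436) - 2256 = √((-9 - 6) - 57599/7436) - 2256 = √(-15 - 57599/7436) - 2256 = √(-169139/7436) - 2256 = I*√1860529/286 - 2256 = -2256 + I*√1860529/286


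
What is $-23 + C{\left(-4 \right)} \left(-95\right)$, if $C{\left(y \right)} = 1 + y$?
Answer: $262$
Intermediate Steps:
$-23 + C{\left(-4 \right)} \left(-95\right) = -23 + \left(1 - 4\right) \left(-95\right) = -23 - -285 = -23 + 285 = 262$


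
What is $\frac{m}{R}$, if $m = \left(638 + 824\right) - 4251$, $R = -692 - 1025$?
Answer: $\frac{2789}{1717} \approx 1.6243$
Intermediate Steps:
$R = -1717$ ($R = -692 - 1025 = -1717$)
$m = -2789$ ($m = 1462 - 4251 = -2789$)
$\frac{m}{R} = - \frac{2789}{-1717} = \left(-2789\right) \left(- \frac{1}{1717}\right) = \frac{2789}{1717}$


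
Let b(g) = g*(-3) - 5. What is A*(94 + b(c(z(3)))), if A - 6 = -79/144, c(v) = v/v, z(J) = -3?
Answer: 33755/72 ≈ 468.82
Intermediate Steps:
c(v) = 1
A = 785/144 (A = 6 - 79/144 = 785/144 ≈ 5.4514)
b(g) = -5 - 3*g (b(g) = -3*g - 5 = -5 - 3*g)
A*(94 + b(c(z(3)))) = 785*(94 + (-5 - 3*1))/144 = 785*(94 + (-5 - 3))/144 = 785*(94 - 8)/144 = (785/144)*86 = 33755/72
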